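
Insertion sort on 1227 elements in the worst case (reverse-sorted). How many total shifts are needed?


In the worst case (reverse-sorted), each element shifts past all previous:
  Element 1: 1 shifts
  Element 2: 2 shifts
  Element 3: 3 shifts
  Element 4: 4 shifts
  Element 5: 5 shifts
  ...
  Element 1226: 1226 shifts
Total = 1 + 2 + ... + 1226
= 1227*(1227-1)/2 = 752151


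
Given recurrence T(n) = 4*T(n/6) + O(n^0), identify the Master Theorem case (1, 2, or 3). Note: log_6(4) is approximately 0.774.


Master Theorem parameters: a=4, b=6, c=0
log_b(a) = 0.774
Compare b^c with a: 6^0 = 1 < 4, so c < log_b(a).
Comparing c=0 vs log_b(a)=0.774:
0 < 0.774 => Case 1
Result: T(n) = O(n^(log_6 4)) ~ O(n^0.774)
Master Theorem case = 1


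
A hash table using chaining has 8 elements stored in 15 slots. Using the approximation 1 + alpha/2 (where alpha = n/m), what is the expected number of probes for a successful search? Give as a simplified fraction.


Load factor alpha = n/m = 8/15
Expected probes = 1 + alpha/2 = 1 + 8/(2*15)
= 1 + 8/30
= 30/30 + 8/30
= 38/30
Simplify: 19/15


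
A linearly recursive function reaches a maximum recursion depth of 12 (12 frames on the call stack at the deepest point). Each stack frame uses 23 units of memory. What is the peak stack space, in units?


Maximum recursion depth = 12 frames
Memory per frame = 23 units
Total stack space = depth * frame_size
= 12 * 23 = 276


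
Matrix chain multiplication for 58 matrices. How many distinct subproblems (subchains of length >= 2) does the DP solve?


Subproblems are indexed by (i, j) where i < j.
Number of such pairs = n*(n-1)/2
= 58 * 57 / 2
= 1653


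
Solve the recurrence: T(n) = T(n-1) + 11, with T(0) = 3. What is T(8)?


Unrolling the recurrence:
T(8) = T(7) + 11
       = T(6) + 11 + 11
       = T(5) + 11*3
       ...
       = T(0) + 11*8
       = 3 + 88 = 91


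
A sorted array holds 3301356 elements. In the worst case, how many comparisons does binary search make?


Halving sequence: 3301356 -> 1650678 -> 825339 -> 412669 -> 206334 -> 103167 -> 51583 -> 25791 -> 12895 -> 6447 -> 3223 -> 1611 -> 805 -> 402 -> 201 -> 100 -> 50 -> 25 -> 12 -> 6 -> 3 -> 1
Number of halvings = 21
Max comparisons = 21 + 1 = 22


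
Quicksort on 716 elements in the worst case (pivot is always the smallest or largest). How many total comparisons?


In the worst case, each partition step picks the worst pivot:
  Partition 1: 715 comparisons (n-1 elements to compare)
  Partition 2: 714 comparisons
  Partition 3: 713 comparisons
  Partition 4: 712 comparisons
  Partition 5: 711 comparisons
  ...
  Last partition: 0 comparisons
Total = (n-1) + (n-2) + ... + 1 + 0 = n*(n-1)/2
= 716*715/2 = 255970


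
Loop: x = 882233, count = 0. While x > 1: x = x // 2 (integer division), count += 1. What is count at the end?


The variable x halves each step:
x = 882233 -> 441116 -> 220558 -> 110279 -> 55139 -> 27569 -> 13784 -> 6892 -> 3446 -> 1723 -> 861 -> 430 -> 215 -> 107 -> 53 -> 26 -> 13 -> 6 -> 3 -> 1
Number of halvings = floor(log2(882233)) = 19


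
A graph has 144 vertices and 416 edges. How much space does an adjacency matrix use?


Adjacency matrix: V x V grid of entries
Space = V^2 = 144^2 = 144 * 144 = 20736


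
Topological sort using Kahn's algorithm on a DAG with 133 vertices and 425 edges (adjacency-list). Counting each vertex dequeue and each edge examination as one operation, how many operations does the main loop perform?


Kahn's algorithm:
  1. Compute in-degrees: O(V + E)
  2. Process queue: each vertex dequeued once (O(V))
     each edge examined once (O(E))
Total = V + E = 133 + 425 = 558


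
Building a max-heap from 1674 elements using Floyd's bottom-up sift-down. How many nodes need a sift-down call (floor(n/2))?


In a heap of 1674 elements (0-indexed array):
  Last element index: 1673
  Parent of last element: floor((1673 - 1) / 2) = 836
  Internal nodes: indices 0 to 836
  Count = floor(1674/2) = 837


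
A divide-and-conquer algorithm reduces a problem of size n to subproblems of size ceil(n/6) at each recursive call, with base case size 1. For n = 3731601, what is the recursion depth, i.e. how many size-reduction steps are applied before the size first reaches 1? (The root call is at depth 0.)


Each step divides the size by 6 (rounding up); after k steps the size is ceil(n/6^k), which equals 1 exactly when 6^k >= n.
So the depth is the smallest k with 6^k >= 3731601, i.e. ceil(log_6(3731601)).
6^8 = 1679616 < 3731601 <= 10077696 = 6^9
Recursion depth = 9


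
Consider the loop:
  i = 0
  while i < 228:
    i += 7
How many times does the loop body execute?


Starting at i = 0, each iteration adds 7.
Iterations until i >= 228:
  Iteration 1: i = 0 -> i = 7
  Iteration 2: i = 7 -> i = 14
  Iteration 3: i = 14 -> i = 21
  Iteration 4: i = 21 -> i = 28
  Iteration 5: i = 28 -> i = 35
  Iteration 6: i = 35 -> i = 42
  Iteration 7: i = 42 -> i = 49
  Iteration 8: i = 49 -> i = 56
  ... continuing ...
Total iterations = ceil(228/7) = 33


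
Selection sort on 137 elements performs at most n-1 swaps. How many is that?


Each of the 136 passes places one element in its final position.
Pass 1: swap minimum into position 0
Pass 2: swap minimum of remaining into position 1
...
Pass 136: last two elements, one swap
Maximum swaps = 137 - 1 = 136


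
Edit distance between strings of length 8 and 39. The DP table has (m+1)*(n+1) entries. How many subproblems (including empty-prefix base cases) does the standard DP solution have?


The table includes base cases (empty prefixes).
Rows: (m+1) = 9
Columns: (n+1) = 40
Total = 9 * 40 = 360


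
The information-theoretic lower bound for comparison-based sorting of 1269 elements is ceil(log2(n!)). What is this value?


A binary decision tree of height h has at most 2^h leaves and needs at least n! of them, so h >= ceil(log2(n!)).
1269! is far too large to multiply out, so use Stirling's series:
  ln(n!) ~ n ln n - n + (1/2) ln(2 pi n) + 1/(12n)  (error below 1/(360 n^3), negligible here)
  ln(1269) = 7.1459845
  n ln n = 1269 * 7.1459845 = 9068.2543
  (1/2) ln(2 pi * 1269) = (1/2) ln(7973.3622) = 4.4919
  1/(12*1269) = 0.0001
  ln(1269!) ~ 9068.2543 - 1269 + 4.4919 + 0.0001 = 7803.7463
Convert to base 2: log2(1269!) = 7803.7463 / ln 2 = 7803.7463 / 0.69314718 = 11258.4261
ceil(11258.4261) = 11259


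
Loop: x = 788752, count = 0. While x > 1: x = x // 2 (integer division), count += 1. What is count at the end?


The variable x halves each step:
x = 788752 -> 394376 -> 197188 -> 98594 -> 49297 -> 24648 -> 12324 -> 6162 -> 3081 -> 1540 -> 770 -> 385 -> 192 -> 96 -> 48 -> 24 -> 12 -> 6 -> 3 -> 1
Number of halvings = floor(log2(788752)) = 19


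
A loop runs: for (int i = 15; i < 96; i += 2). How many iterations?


Loop starts at i = 15, increments by 2, stops when i >= 96.
Number of iterations = ceil((96 - 15) / 2)
= ceil(81 / 2)
= 41


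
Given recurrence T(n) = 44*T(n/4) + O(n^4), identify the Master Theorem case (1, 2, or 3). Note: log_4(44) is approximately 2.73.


Master Theorem parameters: a=44, b=4, c=4
log_b(a) = 2.73
Compare b^c with a: 4^4 = 256 > 44, so c > log_b(a).
Comparing c=4 vs log_b(a)=2.73:
4 > 2.73 => Case 3
Result: T(n) = O(n^4)
Master Theorem case = 3


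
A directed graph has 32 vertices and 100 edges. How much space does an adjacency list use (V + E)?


Adjacency list: one list head per vertex + one entry per edge
Vertex heads: 32
Edge entries: 100
Total = 32 + 100 = 132


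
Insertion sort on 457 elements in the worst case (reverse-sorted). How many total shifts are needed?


In the worst case (reverse-sorted), each element shifts past all previous:
  Element 1: 1 shifts
  Element 2: 2 shifts
  Element 3: 3 shifts
  Element 4: 4 shifts
  Element 5: 5 shifts
  ...
  Element 456: 456 shifts
Total = 1 + 2 + ... + 456
= 457*(457-1)/2 = 104196


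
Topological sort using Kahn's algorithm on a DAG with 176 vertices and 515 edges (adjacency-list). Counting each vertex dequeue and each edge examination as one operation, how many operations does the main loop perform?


Kahn's algorithm:
  1. Compute in-degrees: O(V + E)
  2. Process queue: each vertex dequeued once (O(V))
     each edge examined once (O(E))
Total = V + E = 176 + 515 = 691


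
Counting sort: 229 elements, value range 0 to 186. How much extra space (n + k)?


n = 229 (output array)
k = 187 (count array for 187 distinct values)
Extra space = 229 + 187 = 416


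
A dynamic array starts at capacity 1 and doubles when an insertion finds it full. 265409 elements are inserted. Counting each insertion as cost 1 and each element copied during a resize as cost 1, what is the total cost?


n = 265409
Insertion costs: 265409
Resizes copy 1, 2, 4, ... up to the largest power of 2 that is <= n-1 = 265408, i.e. 262144.
Copy costs = 1 + 2 + 4 + 8 + 16 + 32 + 64 + 128 + 256 + 512 + 1024 + 2048 + 4096 + 8192 + 16384 + 32768 + 65536 + 131072 + 262144 = 524287
Total = 265409 + 524287 = 789696


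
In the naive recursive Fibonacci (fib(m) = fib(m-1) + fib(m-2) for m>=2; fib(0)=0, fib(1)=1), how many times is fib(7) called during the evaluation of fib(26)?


Let N(m) = number of times fib(m) is called while evaluating fib(26).
N(26) = 1 (the initial call).
N(25) = 1 (only fib(26) calls it).
For 1 <= m <= 24: fib(m) is called by fib(m+1) and fib(m+2), so
  N(m) = N(m+1) + N(m+2).
fib(0) is called only by fib(2), so N(0) = N(2).
Walk down from m=26:
  N(26)=1, N(25)=1, N(24)=2, N(23)=3, N(22)=5, N(21)=8, N(20)=13, N(19)=21, N(18)=34, N(17)=55, N(16)=89, N(15)=144, N(14)=233, N(13)=377, N(12)=610, N(11)=987, N(10)=1597, N(9)=2584, N(8)=4181, N(7)=6765
N(7) = 6765


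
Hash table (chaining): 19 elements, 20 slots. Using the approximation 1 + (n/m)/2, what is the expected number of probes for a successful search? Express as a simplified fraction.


Computing expected probes:
alpha = 19/20
= 1 + alpha/2
= 1 + 19/(2*20)
= (2*20 + 19) / (2*20)
= 59/40


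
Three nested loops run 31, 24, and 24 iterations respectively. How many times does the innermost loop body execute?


Loop 1 (outermost): 31 iterations
Loop 2 (middle): 24 iterations per outer
Loop 3 (innermost): 24 iterations per middle
Total = 31 * 24 * 24 = 17856


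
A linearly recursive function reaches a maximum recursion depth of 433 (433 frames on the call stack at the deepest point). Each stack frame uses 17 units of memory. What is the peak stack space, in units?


Maximum recursion depth = 433 frames
Memory per frame = 17 units
Total stack space = depth * frame_size
= 433 * 17 = 7361


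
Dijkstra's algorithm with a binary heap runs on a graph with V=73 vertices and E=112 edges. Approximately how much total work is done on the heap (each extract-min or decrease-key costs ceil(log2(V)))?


Dijkstra with a binary heap: each vertex is extracted once, each edge may relax once.
Each heap operation costs O(log V).
V + E = 73 + 112 = 185
ceil(log2(73)) = 7 (since 2^6 = 64 < 73 <= 128 = 2^7)
Total heap work = (V+E) * ceil(log2(V)) = 185 * 7 = 1295


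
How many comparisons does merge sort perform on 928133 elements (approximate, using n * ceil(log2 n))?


Recursion depth: ceil(log2(928133)) = 20
Each recursion level merges n = 928133 elements
Total = 928133 * 20 = 18562660


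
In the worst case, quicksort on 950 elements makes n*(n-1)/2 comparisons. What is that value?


Sum of comparisons per partition:
949 + 948 + ... + 1 + 0
= 950 * (950 - 1) / 2
= 950 * 949 / 2
= 450775


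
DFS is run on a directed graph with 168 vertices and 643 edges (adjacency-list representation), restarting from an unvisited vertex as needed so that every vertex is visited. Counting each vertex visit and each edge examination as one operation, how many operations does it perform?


A full DFS traversal processes each vertex exactly once (push/pop on stack).
Each directed edge is examined once.
V = 168, E = 643
V + E = 811


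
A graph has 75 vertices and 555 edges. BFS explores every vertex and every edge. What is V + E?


A full BFS traversal dequeues each vertex once and examines each edge once.
Vertex visits: 75
Edge visits: 555
V + E = 75 + 555 = 630


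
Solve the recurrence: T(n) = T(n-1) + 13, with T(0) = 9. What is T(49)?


Unrolling the recurrence:
T(49) = T(48) + 13
       = T(47) + 13 + 13
       = T(46) + 13*3
       ...
       = T(0) + 13*49
       = 9 + 637 = 646


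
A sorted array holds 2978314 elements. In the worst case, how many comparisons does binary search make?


Halving sequence: 2978314 -> 1489157 -> 744578 -> 372289 -> 186144 -> 93072 -> 46536 -> 23268 -> 11634 -> 5817 -> 2908 -> 1454 -> 727 -> 363 -> 181 -> 90 -> 45 -> 22 -> 11 -> 5 -> 2 -> 1
Number of halvings = 21
Max comparisons = 21 + 1 = 22


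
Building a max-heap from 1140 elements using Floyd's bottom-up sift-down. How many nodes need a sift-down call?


In a heap of 1140 elements (0-indexed array):
  Last element index: 1139
  Parent of last element: floor((1139 - 1) / 2) = 569
  Internal nodes: indices 0 to 569
  Count = floor(1140/2) = 570


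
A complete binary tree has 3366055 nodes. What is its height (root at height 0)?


In a complete binary tree, level k holds nodes 2^k .. 2^(k+1)-1 (1-indexed).
Height = floor(log2(n)) = floor(log2(3366055)) = 21
Check: 2^21 = 2097152 <= 3366055 < 4194304 = 2^22


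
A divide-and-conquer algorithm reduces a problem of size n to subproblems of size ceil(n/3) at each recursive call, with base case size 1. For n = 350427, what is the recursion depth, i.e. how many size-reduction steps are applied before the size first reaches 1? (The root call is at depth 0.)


Each step divides the size by 3 (rounding up); after k steps the size is ceil(n/3^k), which equals 1 exactly when 3^k >= n.
So the depth is the smallest k with 3^k >= 350427, i.e. ceil(log_3(350427)).
3^11 = 177147 < 350427 <= 531441 = 3^12
Recursion depth = 12


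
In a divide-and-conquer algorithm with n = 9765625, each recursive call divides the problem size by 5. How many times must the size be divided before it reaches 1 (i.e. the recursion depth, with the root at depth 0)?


Number of divisions = log_5(9765625)
Sizes: 9765625 -> 1953125 -> 390625 -> 78125 -> 15625 -> 3125 -> 625 -> 125 -> 25 -> 5 -> 1 (10 divisions)
Recursion depth = 10


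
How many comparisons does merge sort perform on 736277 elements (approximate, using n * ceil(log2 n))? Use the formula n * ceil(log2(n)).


Recursion depth: ceil(log2(736277)) = 20
Each recursion level merges n = 736277 elements
Total = 736277 * 20 = 14725540


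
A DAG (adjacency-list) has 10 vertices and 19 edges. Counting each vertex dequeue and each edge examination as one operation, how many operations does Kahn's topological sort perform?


V = 10 (vertex processing)
E = 19 (edge processing)
V + E = 10 + 19 = 29


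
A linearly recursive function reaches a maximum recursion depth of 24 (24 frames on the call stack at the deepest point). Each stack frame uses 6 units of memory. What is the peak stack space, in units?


Maximum recursion depth = 24 frames
Memory per frame = 6 units
Total stack space = depth * frame_size
= 24 * 6 = 144


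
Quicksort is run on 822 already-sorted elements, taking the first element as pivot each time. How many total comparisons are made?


Sum of comparisons per partition:
821 + 820 + ... + 1 + 0
= 822 * (822 - 1) / 2
= 822 * 821 / 2
= 337431


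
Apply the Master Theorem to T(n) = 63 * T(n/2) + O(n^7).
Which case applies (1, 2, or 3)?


The Master Theorem: T(n) = a*T(n/b) + O(n^c)
  a = 63, b = 2, c = 7
log_b(a) = log_2(63) ~ 5.977
Compare b^c with a: 2^7 = 128 > 63, so c > log_b(a).
Since c > log_b(a), Case 3 applies.
T(n) = O(n^7)
Master Theorem case = 3


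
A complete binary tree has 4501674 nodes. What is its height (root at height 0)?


In a complete binary tree, level k holds nodes 2^k .. 2^(k+1)-1 (1-indexed).
Height = floor(log2(n)) = floor(log2(4501674)) = 22
Check: 2^22 = 4194304 <= 4501674 < 8388608 = 2^23


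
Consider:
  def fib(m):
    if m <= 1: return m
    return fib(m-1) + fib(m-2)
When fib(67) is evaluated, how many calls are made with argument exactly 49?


Let N(m) = number of times fib(m) is called while evaluating fib(67).
N(67) = 1 (the initial call).
N(66) = 1 (only fib(67) calls it).
For 1 <= m <= 65: fib(m) is called by fib(m+1) and fib(m+2), so
  N(m) = N(m+1) + N(m+2).
fib(0) is called only by fib(2), so N(0) = N(2).
Walk down from m=67:
  N(67)=1, N(66)=1, N(65)=2, N(64)=3, N(63)=5, N(62)=8, N(61)=13, N(60)=21, N(59)=34, N(58)=55, N(57)=89, N(56)=144, N(55)=233, N(54)=377, N(53)=610, N(52)=987, N(51)=1597, N(50)=2584, N(49)=4181
N(49) = 4181


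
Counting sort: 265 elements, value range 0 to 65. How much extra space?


n = 265 (output array)
k = 66 (count array for 66 distinct values)
Extra space = 265 + 66 = 331


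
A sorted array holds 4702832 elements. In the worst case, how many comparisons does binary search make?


Halving sequence: 4702832 -> 2351416 -> 1175708 -> 587854 -> 293927 -> 146963 -> 73481 -> 36740 -> 18370 -> 9185 -> 4592 -> 2296 -> 1148 -> 574 -> 287 -> 143 -> 71 -> 35 -> 17 -> 8 -> 4 -> 2 -> 1
Number of halvings = 22
Max comparisons = 22 + 1 = 23


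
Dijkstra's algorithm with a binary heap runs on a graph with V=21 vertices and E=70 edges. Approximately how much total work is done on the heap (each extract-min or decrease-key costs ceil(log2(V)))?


Dijkstra with a binary heap: each vertex is extracted once, each edge may relax once.
Each heap operation costs O(log V).
V + E = 21 + 70 = 91
ceil(log2(21)) = 5 (since 2^4 = 16 < 21 <= 32 = 2^5)
Total heap work = (V+E) * ceil(log2(V)) = 91 * 5 = 455


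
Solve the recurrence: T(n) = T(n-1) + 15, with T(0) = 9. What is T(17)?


Unrolling the recurrence:
T(17) = T(16) + 15
       = T(15) + 15 + 15
       = T(14) + 15*3
       ...
       = T(0) + 15*17
       = 9 + 255 = 264


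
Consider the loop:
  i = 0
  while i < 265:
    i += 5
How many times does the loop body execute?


Starting at i = 0, each iteration adds 5.
Iterations until i >= 265:
  Iteration 1: i = 0 -> i = 5
  Iteration 2: i = 5 -> i = 10
  Iteration 3: i = 10 -> i = 15
  Iteration 4: i = 15 -> i = 20
  Iteration 5: i = 20 -> i = 25
  Iteration 6: i = 25 -> i = 30
  Iteration 7: i = 30 -> i = 35
  Iteration 8: i = 35 -> i = 40
  ... continuing ...
Total iterations = ceil(265/5) = 53


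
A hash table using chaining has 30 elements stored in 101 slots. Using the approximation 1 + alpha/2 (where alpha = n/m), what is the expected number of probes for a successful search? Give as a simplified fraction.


Load factor alpha = n/m = 30/101
Expected probes = 1 + alpha/2 = 1 + 30/(2*101)
= 1 + 30/202
= 202/202 + 30/202
= 232/202
Simplify: 116/101


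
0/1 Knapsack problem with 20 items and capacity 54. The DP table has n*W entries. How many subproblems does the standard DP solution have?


The DP table is indexed by (item, capacity).
Rows: 20 items
Columns: 54 capacity values (1 to W)
Total subproblems = 20 * 54 = 1080


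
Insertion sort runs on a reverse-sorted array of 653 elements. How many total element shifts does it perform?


Sum of shifts = 1 + 2 + 3 + ... + 652
= 653 * 652 / 2
= 425756 / 2
= 212878


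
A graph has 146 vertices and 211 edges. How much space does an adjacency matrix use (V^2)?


Adjacency matrix: V x V grid of entries
Space = V^2 = 146^2 = 146 * 146 = 21316


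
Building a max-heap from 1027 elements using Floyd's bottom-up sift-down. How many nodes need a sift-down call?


In a heap of 1027 elements (0-indexed array):
  Last element index: 1026
  Parent of last element: floor((1026 - 1) / 2) = 512
  Internal nodes: indices 0 to 512
  Count = floor(1027/2) = 513


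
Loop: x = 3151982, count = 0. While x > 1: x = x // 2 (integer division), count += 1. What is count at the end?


The variable x halves each step:
x = 3151982 -> 1575991 -> 787995 -> 393997 -> 196998 -> 98499 -> 49249 -> 24624 -> 12312 -> 6156 -> 3078 -> 1539 -> 769 -> 384 -> 192 -> 96 -> 48 -> 24 -> 12 -> 6 -> 3 -> 1
Number of halvings = floor(log2(3151982)) = 21


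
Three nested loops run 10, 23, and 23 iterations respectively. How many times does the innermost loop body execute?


Loop 1 (outermost): 10 iterations
Loop 2 (middle): 23 iterations per outer
Loop 3 (innermost): 23 iterations per middle
Total = 10 * 23 * 23 = 5290


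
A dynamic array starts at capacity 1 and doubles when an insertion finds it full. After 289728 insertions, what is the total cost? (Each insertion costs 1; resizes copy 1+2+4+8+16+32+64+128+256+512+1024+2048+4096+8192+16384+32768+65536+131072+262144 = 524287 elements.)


Insertion cost: 289728 (one per element)
Resizes occur just before inserting elements 2, 3, 5, 9, ...
Elements copied at each resize: 1 + 2 + 4 + 8 + 16 + 32 + 64 + 128 + 256 + 512 + 1024 + 2048 + 4096 + 8192 + 16384 + 32768 + 65536 + 131072 + 262144
Sum of copies = 524287 (geometric series: 2^k - 1)
Total = 289728 + 524287 = 814015


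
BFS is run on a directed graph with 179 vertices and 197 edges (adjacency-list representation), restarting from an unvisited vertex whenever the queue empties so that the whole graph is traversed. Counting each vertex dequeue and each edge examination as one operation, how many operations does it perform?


A full BFS traversal dequeues each vertex exactly once and examines each directed edge exactly once.
V = 179 (vertex processing cost)
E = 197 (edge examination cost)
Total operations proportional to V + E = 179 + 197 = 376


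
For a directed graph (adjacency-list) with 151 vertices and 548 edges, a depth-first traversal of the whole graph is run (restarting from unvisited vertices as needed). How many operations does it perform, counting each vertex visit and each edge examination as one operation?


A full DFS traversal visits each vertex once and examines each edge once.
V = 151
E = 548
Sum = 151 + 548 = 699


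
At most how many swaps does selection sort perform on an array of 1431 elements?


Each of the 1430 passes places one element in its final position.
Pass 1: swap minimum into position 0
Pass 2: swap minimum of remaining into position 1
...
Pass 1430: last two elements, one swap
Maximum swaps = 1431 - 1 = 1430


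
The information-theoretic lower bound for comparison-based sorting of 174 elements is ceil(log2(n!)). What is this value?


A binary decision tree of height h has at most 2^h leaves and needs at least n! of them, so h >= ceil(log2(n!)).
174! is far too large to multiply out, so use Stirling's series:
  ln(n!) ~ n ln n - n + (1/2) ln(2 pi n) + 1/(12n)  (error below 1/(360 n^3), negligible here)
  ln(174) = 5.1590553
  n ln n = 174 * 5.1590553 = 897.6756
  (1/2) ln(2 pi * 174) = (1/2) ln(1093.2742) = 3.4985
  1/(12*174) = 0.0005
  ln(174!) ~ 897.6756 - 174 + 3.4985 + 0.0005 = 727.1746
Convert to base 2: log2(174!) = 727.1746 / ln 2 = 727.1746 / 0.69314718 = 1049.0912
ceil(1049.0912) = 1050


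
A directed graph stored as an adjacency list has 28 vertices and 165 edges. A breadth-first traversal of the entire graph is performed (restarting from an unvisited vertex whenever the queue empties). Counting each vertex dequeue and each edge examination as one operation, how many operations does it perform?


A full BFS traversal dequeues each vertex once and examines each edge once.
Vertex visits: 28
Edge visits: 165
V + E = 28 + 165 = 193


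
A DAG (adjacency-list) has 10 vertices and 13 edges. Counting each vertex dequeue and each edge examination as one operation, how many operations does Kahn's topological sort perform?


V = 10 (vertex processing)
E = 13 (edge processing)
V + E = 10 + 13 = 23


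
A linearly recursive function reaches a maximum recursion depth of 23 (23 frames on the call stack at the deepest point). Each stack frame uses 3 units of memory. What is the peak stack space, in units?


Maximum recursion depth = 23 frames
Memory per frame = 3 units
Total stack space = depth * frame_size
= 23 * 3 = 69


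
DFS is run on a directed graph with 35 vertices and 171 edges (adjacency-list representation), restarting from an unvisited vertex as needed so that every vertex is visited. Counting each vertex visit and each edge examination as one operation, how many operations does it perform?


A full DFS traversal processes each vertex exactly once (push/pop on stack).
Each directed edge is examined once.
V = 35, E = 171
V + E = 206


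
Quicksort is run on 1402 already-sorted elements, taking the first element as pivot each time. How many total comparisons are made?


Sum of comparisons per partition:
1401 + 1400 + ... + 1 + 0
= 1402 * (1402 - 1) / 2
= 1402 * 1401 / 2
= 982101


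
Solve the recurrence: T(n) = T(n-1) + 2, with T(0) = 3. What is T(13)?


Unrolling the recurrence:
T(13) = T(12) + 2
       = T(11) + 2 + 2
       = T(10) + 2*3
       ...
       = T(0) + 2*13
       = 3 + 26 = 29


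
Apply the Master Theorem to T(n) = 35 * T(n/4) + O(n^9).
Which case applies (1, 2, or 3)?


The Master Theorem: T(n) = a*T(n/b) + O(n^c)
  a = 35, b = 4, c = 9
log_b(a) = log_4(35) ~ 2.565
Compare b^c with a: 4^9 = 262144 > 35, so c > log_b(a).
Since c > log_b(a), Case 3 applies.
T(n) = O(n^9)
Master Theorem case = 3


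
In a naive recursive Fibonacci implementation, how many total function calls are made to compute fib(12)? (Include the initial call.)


Let C(m) = total calls to evaluate fib(m). Then C(0)=C(1)=1, and
C(m) = 1 + C(m-1) + C(m-2) for m >= 2.
Build the table (each entry = 1 + previous two):
  C(0) = 1
  C(1) = 1
  C(2) = 1 + 1 + 1 = 3
  C(3) = 1 + 3 + 1 = 5
  C(4) = 1 + 5 + 3 = 9
  C(5) = 1 + 9 + 5 = 15
  C(6) = 1 + 15 + 9 = 25
  C(7) = 1 + 25 + 15 = 41
  C(8) = 1 + 41 + 25 = 67
  C(9) = 1 + 67 + 41 = 109
  C(10) = 1 + 109 + 67 = 177
  C(11) = 1 + 177 + 109 = 287
  C(12) = 1 + 287 + 177 = 465
Total calls for fib(12) = 465


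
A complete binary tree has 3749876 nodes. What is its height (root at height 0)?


In a complete binary tree, level k holds nodes 2^k .. 2^(k+1)-1 (1-indexed).
Height = floor(log2(n)) = floor(log2(3749876)) = 21
Check: 2^21 = 2097152 <= 3749876 < 4194304 = 2^22


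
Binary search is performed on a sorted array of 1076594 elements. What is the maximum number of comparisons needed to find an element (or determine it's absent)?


Binary search halves the search space each comparison:
  Step 1: search space = 1076594 -> 538297
  Step 2: search space = 538297 -> 269148
  Step 3: search space = 269148 -> 134574
  Step 4: search space = 134574 -> 67287
  Step 5: search space = 67287 -> 33643
  Step 6: search space = 33643 -> 16821
  Step 7: search space = 16821 -> 8410
  Step 8: search space = 8410 -> 4205
  Step 9: search space = 4205 -> 2102
  Step 10: search space = 2102 -> 1051
  Step 11: search space = 1051 -> 525
  Step 12: search space = 525 -> 262
  Step 13: search space = 262 -> 131
  Step 14: search space = 131 -> 65
  Step 15: search space = 65 -> 32
  Step 16: search space = 32 -> 16
  Step 17: search space = 16 -> 8
  Step 18: search space = 8 -> 4
  Step 19: search space = 4 -> 2
  Step 20: search space = 2 -> 1
  Step 21: search space = 1 (final check)
Maximum comparisons = floor(log2(1076594)) + 1 = 20 + 1 = 21


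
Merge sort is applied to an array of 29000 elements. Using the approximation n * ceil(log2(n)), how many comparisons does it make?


Merge sort divides the array into halves recursively.
Number of levels = ceil(log2(29000)) = 15
At each level, approximately n = 29000 comparisons are needed for merging.
Total comparisons ~ n * ceil(log2(n)) = 29000 * 15 = 435000


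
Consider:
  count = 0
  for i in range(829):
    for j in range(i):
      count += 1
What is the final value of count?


For each i, the inner loop runs i times:
  i=0: inner runs 0 times
  i=1: inner runs 1 time
  i=2: inner runs 2 times
  i=3: inner runs 3 times
  i=4: inner runs 4 times
  i=5: inner runs 5 times
  i=6: inner runs 6 times
  i=7: inner runs 7 times
  ...
Total = 0 + 1 + 2 + ... + 828 = 829*(829-1)/2 = 343206


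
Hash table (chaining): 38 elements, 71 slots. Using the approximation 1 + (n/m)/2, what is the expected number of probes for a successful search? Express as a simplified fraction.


Computing expected probes:
alpha = 38/71
= 1 + alpha/2
= 1 + 38/(2*71)
= (2*71 + 38) / (2*71)
= 180/142 = 90/71


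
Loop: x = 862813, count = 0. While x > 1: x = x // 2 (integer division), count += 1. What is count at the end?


The variable x halves each step:
x = 862813 -> 431406 -> 215703 -> 107851 -> 53925 -> 26962 -> 13481 -> 6740 -> 3370 -> 1685 -> 842 -> 421 -> 210 -> 105 -> 52 -> 26 -> 13 -> 6 -> 3 -> 1
Number of halvings = floor(log2(862813)) = 19


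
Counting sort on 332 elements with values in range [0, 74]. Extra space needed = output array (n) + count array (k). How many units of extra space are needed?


Output array size: 332 (to store sorted result)
Count array size: 75 (one slot per possible value, range 0 to 74)
Total extra space = 332 + 75 = 407


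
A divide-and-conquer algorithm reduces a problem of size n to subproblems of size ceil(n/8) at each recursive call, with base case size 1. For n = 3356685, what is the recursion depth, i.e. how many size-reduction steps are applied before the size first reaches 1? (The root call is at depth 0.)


Each step divides the size by 8 (rounding up); after k steps the size is ceil(n/8^k), which equals 1 exactly when 8^k >= n.
So the depth is the smallest k with 8^k >= 3356685, i.e. ceil(log_8(3356685)).
8^7 = 2097152 < 3356685 <= 16777216 = 8^8
Recursion depth = 8


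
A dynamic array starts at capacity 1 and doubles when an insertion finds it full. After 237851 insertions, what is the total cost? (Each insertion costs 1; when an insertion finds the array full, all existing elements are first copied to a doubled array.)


Insertion cost: 237851 (one per element)
Resizes occur just before inserting elements 2, 3, 5, 9, ...
Elements copied at each resize: 1 + 2 + 4 + 8 + 16 + 32 + 64 + 128 + 256 + 512 + 1024 + 2048 + 4096 + 8192 + 16384 + 32768 + 65536 + 131072
Sum of copies = 262143 (geometric series: 2^k - 1)
Total = 237851 + 262143 = 499994


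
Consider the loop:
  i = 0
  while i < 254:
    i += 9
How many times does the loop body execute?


Starting at i = 0, each iteration adds 9.
Iterations until i >= 254:
  Iteration 1: i = 0 -> i = 9
  Iteration 2: i = 9 -> i = 18
  Iteration 3: i = 18 -> i = 27
  Iteration 4: i = 27 -> i = 36
  Iteration 5: i = 36 -> i = 45
  Iteration 6: i = 45 -> i = 54
  Iteration 7: i = 54 -> i = 63
  Iteration 8: i = 63 -> i = 72
  ... continuing ...
Total iterations = ceil(254/9) = 29


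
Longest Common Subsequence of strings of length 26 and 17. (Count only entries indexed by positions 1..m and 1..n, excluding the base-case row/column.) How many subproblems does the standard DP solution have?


DP table indexed by positions in both strings.
First string: 26 positions
Second string: 17 positions
Total = 26 * 17 = 442


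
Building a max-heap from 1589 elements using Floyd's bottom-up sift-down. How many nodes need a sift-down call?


In a heap of 1589 elements (0-indexed array):
  Last element index: 1588
  Parent of last element: floor((1588 - 1) / 2) = 793
  Internal nodes: indices 0 to 793
  Count = floor(1589/2) = 794


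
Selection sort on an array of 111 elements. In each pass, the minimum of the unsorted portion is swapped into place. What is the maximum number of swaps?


Selection sort performs one swap per pass:
  Pass 1: find min in positions 0 to 110, swap with position 0
  Pass 2: find min in positions 1 to 110, swap with position 1
  Pass 3: find min in positions 2 to 110, swap with position 2
  Pass 4: find min in positions 3 to 110, swap with position 3
  Pass 5: find min in positions 4 to 110, swap with position 4
  ... (105 more passes)
Total passes (and swaps) = n - 1 = 111 - 1 = 110


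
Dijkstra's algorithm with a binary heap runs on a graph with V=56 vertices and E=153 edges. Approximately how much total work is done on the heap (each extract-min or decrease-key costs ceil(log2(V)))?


Dijkstra with a binary heap: each vertex is extracted once, each edge may relax once.
Each heap operation costs O(log V).
V + E = 56 + 153 = 209
ceil(log2(56)) = 6 (since 2^5 = 32 < 56 <= 64 = 2^6)
Total heap work = (V+E) * ceil(log2(V)) = 209 * 6 = 1254


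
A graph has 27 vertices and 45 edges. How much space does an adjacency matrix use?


Adjacency matrix: V x V grid of entries
Space = V^2 = 27^2 = 27 * 27 = 729


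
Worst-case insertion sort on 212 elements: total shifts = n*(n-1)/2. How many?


Sum of shifts = 1 + 2 + 3 + ... + 211
= 212 * 211 / 2
= 44732 / 2
= 22366


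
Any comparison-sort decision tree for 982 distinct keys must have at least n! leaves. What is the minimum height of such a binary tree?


A binary decision tree of height h has at most 2^h leaves and needs at least n! of them, so h >= ceil(log2(n!)).
982! is far too large to multiply out, so use Stirling's series:
  ln(n!) ~ n ln n - n + (1/2) ln(2 pi n) + 1/(12n)  (error below 1/(360 n^3), negligible here)
  ln(982) = 6.8895913
  n ln n = 982 * 6.8895913 = 6765.5787
  (1/2) ln(2 pi * 982) = (1/2) ln(6170.0880) = 4.3637
  1/(12*982) = 0.0001
  ln(982!) ~ 6765.5787 - 982 + 4.3637 + 0.0001 = 5787.9425
Convert to base 2: log2(982!) = 5787.9425 / ln 2 = 5787.9425 / 0.69314718 = 8350.2359
ceil(8350.2359) = 8351


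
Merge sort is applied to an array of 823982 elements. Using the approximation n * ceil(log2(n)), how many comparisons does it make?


Merge sort divides the array into halves recursively.
Number of levels = ceil(log2(823982)) = 20
At each level, approximately n = 823982 comparisons are needed for merging.
Total comparisons ~ n * ceil(log2(n)) = 823982 * 20 = 16479640


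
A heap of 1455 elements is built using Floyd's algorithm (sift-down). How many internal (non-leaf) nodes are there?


Leaf nodes occupy roughly half the array.
Sift-down is called for each internal node, starting from the last one.
Internal nodes = floor(n/2) = floor(1455/2) = 727


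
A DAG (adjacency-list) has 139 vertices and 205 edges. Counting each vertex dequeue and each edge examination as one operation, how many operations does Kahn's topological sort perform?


V = 139 (vertex processing)
E = 205 (edge processing)
V + E = 139 + 205 = 344


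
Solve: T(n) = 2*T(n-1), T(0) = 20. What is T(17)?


Unrolling:
T(17) = 2*T(16) = 2^2*T(15) = ... = 2^17*T(0)
= 2^17 * 20
= 131072 * 20 = 2621440


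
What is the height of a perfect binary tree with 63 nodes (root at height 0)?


A perfect binary tree with 63 nodes:
  63 = 2^6 - 1
  Levels: 0, 1, ..., 5
  Height = 5


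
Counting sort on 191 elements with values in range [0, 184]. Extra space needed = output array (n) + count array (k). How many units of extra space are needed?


Output array size: 191 (to store sorted result)
Count array size: 185 (one slot per possible value, range 0 to 184)
Total extra space = 191 + 185 = 376


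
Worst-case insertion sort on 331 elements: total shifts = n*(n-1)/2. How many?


Sum of shifts = 1 + 2 + 3 + ... + 330
= 331 * 330 / 2
= 109230 / 2
= 54615


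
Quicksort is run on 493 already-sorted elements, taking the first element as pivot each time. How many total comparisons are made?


Sum of comparisons per partition:
492 + 491 + ... + 1 + 0
= 493 * (493 - 1) / 2
= 493 * 492 / 2
= 121278


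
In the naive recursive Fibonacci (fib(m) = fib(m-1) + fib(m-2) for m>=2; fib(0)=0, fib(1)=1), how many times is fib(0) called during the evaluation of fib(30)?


Let N(m) = number of times fib(m) is called while evaluating fib(30).
N(30) = 1 (the initial call).
N(29) = 1 (only fib(30) calls it).
For 1 <= m <= 28: fib(m) is called by fib(m+1) and fib(m+2), so
  N(m) = N(m+1) + N(m+2).
fib(0) is called only by fib(2), so N(0) = N(2).
Walk down from m=30:
  N(30)=1, N(29)=1, N(28)=2, N(27)=3, N(26)=5, N(25)=8, N(24)=13, N(23)=21, N(22)=34, N(21)=55, N(20)=89, N(19)=144, N(18)=233, N(17)=377, N(16)=610, N(15)=987, N(14)=1597, N(13)=2584, N(12)=4181, N(11)=6765, N(10)=10946, N(9)=17711, N(8)=28657, N(7)=46368, N(6)=75025, N(5)=121393, N(4)=196418, N(3)=317811, N(2)=514229, N(1)=832040, N(0)=N(2)=514229
N(0) = 514229


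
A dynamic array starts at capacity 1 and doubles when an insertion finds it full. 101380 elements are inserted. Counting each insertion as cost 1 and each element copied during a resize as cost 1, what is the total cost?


n = 101380
Insertion costs: 101380
Resizes copy 1, 2, 4, ... up to the largest power of 2 that is <= n-1 = 101379, i.e. 65536.
Copy costs = 1 + 2 + 4 + 8 + 16 + 32 + 64 + 128 + 256 + 512 + 1024 + 2048 + 4096 + 8192 + 16384 + 32768 + 65536 = 131071
Total = 101380 + 131071 = 232451


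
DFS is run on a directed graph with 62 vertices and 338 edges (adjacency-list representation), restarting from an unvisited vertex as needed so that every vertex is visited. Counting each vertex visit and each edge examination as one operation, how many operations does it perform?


A full DFS traversal processes each vertex exactly once (push/pop on stack).
Each directed edge is examined once.
V = 62, E = 338
V + E = 400


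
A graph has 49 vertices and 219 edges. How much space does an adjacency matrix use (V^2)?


Adjacency matrix: V x V grid of entries
Space = V^2 = 49^2 = 49 * 49 = 2401


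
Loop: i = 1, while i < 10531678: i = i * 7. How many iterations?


i multiplies by 7 each step:
i = 1 -> 7 -> 49 -> 343 -> 2401 -> 16807 -> 117649 -> 823543 -> 5764801 -> 40353607 (stop)
Iterations = ceil(log_7(10531678)) = 9


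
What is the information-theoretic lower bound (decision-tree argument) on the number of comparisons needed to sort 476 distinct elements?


A binary decision tree of height h has at most 2^h leaves and needs at least n! of them, so h >= ceil(log2(n!)).
476! is far too large to multiply out, so use Stirling's series:
  ln(n!) ~ n ln n - n + (1/2) ln(2 pi n) + 1/(12n)  (error below 1/(360 n^3), negligible here)
  ln(476) = 6.1654179
  n ln n = 476 * 6.1654179 = 2934.7389
  (1/2) ln(2 pi * 476) = (1/2) ln(2990.7962) = 4.0016
  1/(12*476) = 0.0002
  ln(476!) ~ 2934.7389 - 476 + 4.0016 + 0.0002 = 2462.7407
Convert to base 2: log2(476!) = 2462.7407 / ln 2 = 2462.7407 / 0.69314718 = 3552.9838
ceil(3552.9838) = 3553


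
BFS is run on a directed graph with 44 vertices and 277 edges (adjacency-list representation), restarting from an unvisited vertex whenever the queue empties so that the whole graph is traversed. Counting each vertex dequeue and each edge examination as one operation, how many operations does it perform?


A full BFS traversal dequeues each vertex exactly once and examines each directed edge exactly once.
V = 44 (vertex processing cost)
E = 277 (edge examination cost)
Total operations proportional to V + E = 44 + 277 = 321


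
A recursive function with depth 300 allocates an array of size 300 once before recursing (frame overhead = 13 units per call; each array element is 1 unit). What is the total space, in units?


Array allocation: 300 units (allocated once)
Stack frames: 300 deep * 13 per frame = 3900 units
Total = 300 + 3900 = 4200


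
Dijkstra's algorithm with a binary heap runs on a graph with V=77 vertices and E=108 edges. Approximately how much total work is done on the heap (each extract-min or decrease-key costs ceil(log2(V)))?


Dijkstra with a binary heap: each vertex is extracted once, each edge may relax once.
Each heap operation costs O(log V).
V + E = 77 + 108 = 185
ceil(log2(77)) = 7 (since 2^6 = 64 < 77 <= 128 = 2^7)
Total heap work = (V+E) * ceil(log2(V)) = 185 * 7 = 1295


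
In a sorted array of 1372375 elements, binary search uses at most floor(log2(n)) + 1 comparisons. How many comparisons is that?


Halving sequence: 1372375 -> 686187 -> 343093 -> 171546 -> 85773 -> 42886 -> 21443 -> 10721 -> 5360 -> 2680 -> 1340 -> 670 -> 335 -> 167 -> 83 -> 41 -> 20 -> 10 -> 5 -> 2 -> 1
Number of halvings = 20
Max comparisons = 20 + 1 = 21
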